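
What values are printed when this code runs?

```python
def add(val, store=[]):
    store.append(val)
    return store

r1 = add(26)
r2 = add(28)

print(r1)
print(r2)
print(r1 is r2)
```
[26, 28]
[26, 28]
True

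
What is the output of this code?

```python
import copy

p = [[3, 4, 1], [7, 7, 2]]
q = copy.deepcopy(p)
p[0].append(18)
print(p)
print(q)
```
[[3, 4, 1, 18], [7, 7, 2]]
[[3, 4, 1], [7, 7, 2]]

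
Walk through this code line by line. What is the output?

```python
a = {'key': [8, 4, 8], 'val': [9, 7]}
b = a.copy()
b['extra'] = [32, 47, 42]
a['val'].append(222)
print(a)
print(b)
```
{'key': [8, 4, 8], 'val': [9, 7, 222]}
{'key': [8, 4, 8], 'val': [9, 7, 222], 'extra': [32, 47, 42]}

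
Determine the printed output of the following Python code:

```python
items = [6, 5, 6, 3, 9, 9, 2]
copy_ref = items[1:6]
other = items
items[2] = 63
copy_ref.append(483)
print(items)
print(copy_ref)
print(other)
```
[6, 5, 63, 3, 9, 9, 2]
[5, 6, 3, 9, 9, 483]
[6, 5, 63, 3, 9, 9, 2]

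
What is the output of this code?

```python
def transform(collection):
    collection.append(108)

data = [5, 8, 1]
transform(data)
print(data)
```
[5, 8, 1, 108]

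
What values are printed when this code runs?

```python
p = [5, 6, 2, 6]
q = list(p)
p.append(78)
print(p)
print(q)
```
[5, 6, 2, 6, 78]
[5, 6, 2, 6]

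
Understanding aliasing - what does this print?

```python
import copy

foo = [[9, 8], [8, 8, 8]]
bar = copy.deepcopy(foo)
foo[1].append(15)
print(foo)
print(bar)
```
[[9, 8], [8, 8, 8, 15]]
[[9, 8], [8, 8, 8]]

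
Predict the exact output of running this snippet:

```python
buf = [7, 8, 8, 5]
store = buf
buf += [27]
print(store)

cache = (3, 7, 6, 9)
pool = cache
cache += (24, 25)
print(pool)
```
[7, 8, 8, 5, 27]
(3, 7, 6, 9)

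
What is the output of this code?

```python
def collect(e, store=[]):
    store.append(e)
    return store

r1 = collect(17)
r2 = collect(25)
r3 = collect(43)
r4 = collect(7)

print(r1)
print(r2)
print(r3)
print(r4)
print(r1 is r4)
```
[17, 25, 43, 7]
[17, 25, 43, 7]
[17, 25, 43, 7]
[17, 25, 43, 7]
True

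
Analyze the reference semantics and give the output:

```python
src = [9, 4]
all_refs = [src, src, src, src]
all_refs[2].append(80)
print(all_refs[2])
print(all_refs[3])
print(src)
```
[9, 4, 80]
[9, 4, 80]
[9, 4, 80]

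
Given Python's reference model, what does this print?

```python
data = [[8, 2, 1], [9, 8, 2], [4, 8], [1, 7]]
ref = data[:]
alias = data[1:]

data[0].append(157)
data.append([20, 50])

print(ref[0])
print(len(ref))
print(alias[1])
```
[8, 2, 1, 157]
4
[4, 8]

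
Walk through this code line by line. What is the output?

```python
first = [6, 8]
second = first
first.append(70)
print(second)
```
[6, 8, 70]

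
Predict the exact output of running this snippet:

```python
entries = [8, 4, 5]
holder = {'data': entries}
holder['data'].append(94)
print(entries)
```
[8, 4, 5, 94]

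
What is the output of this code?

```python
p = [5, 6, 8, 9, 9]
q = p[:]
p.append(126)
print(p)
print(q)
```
[5, 6, 8, 9, 9, 126]
[5, 6, 8, 9, 9]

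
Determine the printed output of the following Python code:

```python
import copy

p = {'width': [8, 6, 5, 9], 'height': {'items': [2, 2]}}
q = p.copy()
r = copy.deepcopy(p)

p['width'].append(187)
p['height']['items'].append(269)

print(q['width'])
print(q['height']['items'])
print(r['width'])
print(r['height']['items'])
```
[8, 6, 5, 9, 187]
[2, 2, 269]
[8, 6, 5, 9]
[2, 2]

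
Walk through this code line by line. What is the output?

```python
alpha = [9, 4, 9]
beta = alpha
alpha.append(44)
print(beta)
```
[9, 4, 9, 44]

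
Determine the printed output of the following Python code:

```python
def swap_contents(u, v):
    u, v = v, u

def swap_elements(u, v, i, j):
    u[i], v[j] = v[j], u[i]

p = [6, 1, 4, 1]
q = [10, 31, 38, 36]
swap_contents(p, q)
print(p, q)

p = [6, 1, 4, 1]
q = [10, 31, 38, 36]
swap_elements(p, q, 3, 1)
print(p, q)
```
[6, 1, 4, 1] [10, 31, 38, 36]
[6, 1, 4, 31] [10, 1, 38, 36]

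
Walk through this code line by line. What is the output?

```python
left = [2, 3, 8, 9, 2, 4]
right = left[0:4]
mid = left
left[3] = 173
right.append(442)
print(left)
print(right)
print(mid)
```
[2, 3, 8, 173, 2, 4]
[2, 3, 8, 9, 442]
[2, 3, 8, 173, 2, 4]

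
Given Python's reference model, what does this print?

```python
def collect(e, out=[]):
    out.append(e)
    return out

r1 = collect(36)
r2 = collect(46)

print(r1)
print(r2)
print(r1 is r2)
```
[36, 46]
[36, 46]
True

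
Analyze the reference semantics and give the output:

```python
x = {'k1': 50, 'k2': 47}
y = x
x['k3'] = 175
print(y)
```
{'k1': 50, 'k2': 47, 'k3': 175}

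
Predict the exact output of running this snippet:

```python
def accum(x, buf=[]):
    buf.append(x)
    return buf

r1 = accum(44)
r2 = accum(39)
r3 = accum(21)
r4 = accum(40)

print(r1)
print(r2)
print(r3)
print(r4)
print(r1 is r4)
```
[44, 39, 21, 40]
[44, 39, 21, 40]
[44, 39, 21, 40]
[44, 39, 21, 40]
True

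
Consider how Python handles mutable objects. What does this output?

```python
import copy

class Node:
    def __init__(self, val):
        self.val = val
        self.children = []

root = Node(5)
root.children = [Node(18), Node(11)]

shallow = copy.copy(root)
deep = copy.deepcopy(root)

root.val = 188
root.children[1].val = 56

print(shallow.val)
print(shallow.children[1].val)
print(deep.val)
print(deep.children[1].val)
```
5
56
5
11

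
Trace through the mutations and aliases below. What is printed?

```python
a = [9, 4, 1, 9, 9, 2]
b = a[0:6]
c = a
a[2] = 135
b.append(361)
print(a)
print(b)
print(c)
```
[9, 4, 135, 9, 9, 2]
[9, 4, 1, 9, 9, 2, 361]
[9, 4, 135, 9, 9, 2]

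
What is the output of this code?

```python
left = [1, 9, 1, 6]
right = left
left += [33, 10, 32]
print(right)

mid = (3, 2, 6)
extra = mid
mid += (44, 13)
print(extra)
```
[1, 9, 1, 6, 33, 10, 32]
(3, 2, 6)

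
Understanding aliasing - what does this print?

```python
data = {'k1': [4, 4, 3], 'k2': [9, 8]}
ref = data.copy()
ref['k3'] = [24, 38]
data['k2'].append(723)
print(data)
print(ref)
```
{'k1': [4, 4, 3], 'k2': [9, 8, 723]}
{'k1': [4, 4, 3], 'k2': [9, 8, 723], 'k3': [24, 38]}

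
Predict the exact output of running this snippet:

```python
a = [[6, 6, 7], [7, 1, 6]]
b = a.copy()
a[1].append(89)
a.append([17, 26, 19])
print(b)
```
[[6, 6, 7], [7, 1, 6, 89]]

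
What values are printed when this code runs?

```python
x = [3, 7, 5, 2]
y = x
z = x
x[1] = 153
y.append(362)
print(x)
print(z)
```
[3, 153, 5, 2, 362]
[3, 153, 5, 2, 362]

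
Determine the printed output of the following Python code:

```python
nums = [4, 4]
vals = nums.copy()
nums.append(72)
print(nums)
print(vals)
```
[4, 4, 72]
[4, 4]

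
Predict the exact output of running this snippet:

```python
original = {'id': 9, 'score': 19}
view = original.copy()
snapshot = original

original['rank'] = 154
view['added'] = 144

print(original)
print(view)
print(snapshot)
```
{'id': 9, 'score': 19, 'rank': 154}
{'id': 9, 'score': 19, 'added': 144}
{'id': 9, 'score': 19, 'rank': 154}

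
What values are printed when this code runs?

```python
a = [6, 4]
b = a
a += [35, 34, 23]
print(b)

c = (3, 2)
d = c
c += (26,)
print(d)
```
[6, 4, 35, 34, 23]
(3, 2)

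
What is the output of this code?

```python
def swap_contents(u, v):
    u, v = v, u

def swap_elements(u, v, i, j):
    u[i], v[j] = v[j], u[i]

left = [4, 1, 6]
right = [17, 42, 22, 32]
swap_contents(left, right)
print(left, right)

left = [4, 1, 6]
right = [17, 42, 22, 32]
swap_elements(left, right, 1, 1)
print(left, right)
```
[4, 1, 6] [17, 42, 22, 32]
[4, 42, 6] [17, 1, 22, 32]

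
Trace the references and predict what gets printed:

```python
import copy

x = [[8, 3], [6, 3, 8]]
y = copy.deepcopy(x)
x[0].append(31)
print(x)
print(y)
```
[[8, 3, 31], [6, 3, 8]]
[[8, 3], [6, 3, 8]]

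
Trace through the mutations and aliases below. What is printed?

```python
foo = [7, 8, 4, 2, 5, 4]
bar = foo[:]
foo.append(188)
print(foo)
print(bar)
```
[7, 8, 4, 2, 5, 4, 188]
[7, 8, 4, 2, 5, 4]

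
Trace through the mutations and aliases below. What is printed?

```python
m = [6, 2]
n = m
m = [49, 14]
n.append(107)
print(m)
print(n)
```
[49, 14]
[6, 2, 107]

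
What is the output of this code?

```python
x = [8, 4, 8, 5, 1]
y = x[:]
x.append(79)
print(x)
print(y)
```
[8, 4, 8, 5, 1, 79]
[8, 4, 8, 5, 1]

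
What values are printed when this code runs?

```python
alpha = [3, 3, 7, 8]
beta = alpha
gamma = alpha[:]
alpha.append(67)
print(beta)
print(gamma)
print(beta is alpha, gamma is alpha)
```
[3, 3, 7, 8, 67]
[3, 3, 7, 8]
True False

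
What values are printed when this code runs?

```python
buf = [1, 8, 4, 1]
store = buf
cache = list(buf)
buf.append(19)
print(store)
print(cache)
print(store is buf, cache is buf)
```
[1, 8, 4, 1, 19]
[1, 8, 4, 1]
True False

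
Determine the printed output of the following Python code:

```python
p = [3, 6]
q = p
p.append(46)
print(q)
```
[3, 6, 46]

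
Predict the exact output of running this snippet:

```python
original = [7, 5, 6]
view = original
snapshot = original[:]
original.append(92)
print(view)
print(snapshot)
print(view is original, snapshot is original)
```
[7, 5, 6, 92]
[7, 5, 6]
True False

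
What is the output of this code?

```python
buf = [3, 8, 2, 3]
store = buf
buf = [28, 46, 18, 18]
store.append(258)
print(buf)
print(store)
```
[28, 46, 18, 18]
[3, 8, 2, 3, 258]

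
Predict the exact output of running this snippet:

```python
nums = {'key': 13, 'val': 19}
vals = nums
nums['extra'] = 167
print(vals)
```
{'key': 13, 'val': 19, 'extra': 167}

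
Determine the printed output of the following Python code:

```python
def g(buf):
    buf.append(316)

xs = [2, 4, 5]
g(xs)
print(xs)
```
[2, 4, 5, 316]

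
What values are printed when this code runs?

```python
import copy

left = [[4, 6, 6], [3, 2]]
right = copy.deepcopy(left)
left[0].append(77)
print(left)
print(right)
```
[[4, 6, 6, 77], [3, 2]]
[[4, 6, 6], [3, 2]]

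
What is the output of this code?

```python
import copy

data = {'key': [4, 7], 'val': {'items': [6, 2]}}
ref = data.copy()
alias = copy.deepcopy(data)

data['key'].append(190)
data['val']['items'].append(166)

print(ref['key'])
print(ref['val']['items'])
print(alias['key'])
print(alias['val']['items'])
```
[4, 7, 190]
[6, 2, 166]
[4, 7]
[6, 2]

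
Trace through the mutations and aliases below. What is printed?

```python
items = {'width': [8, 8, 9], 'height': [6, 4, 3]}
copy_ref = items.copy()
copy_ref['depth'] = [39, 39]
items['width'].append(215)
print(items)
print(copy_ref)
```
{'width': [8, 8, 9, 215], 'height': [6, 4, 3]}
{'width': [8, 8, 9, 215], 'height': [6, 4, 3], 'depth': [39, 39]}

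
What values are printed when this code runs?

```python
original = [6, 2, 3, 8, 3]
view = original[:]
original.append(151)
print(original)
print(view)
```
[6, 2, 3, 8, 3, 151]
[6, 2, 3, 8, 3]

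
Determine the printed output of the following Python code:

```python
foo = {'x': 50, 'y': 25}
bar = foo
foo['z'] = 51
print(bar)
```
{'x': 50, 'y': 25, 'z': 51}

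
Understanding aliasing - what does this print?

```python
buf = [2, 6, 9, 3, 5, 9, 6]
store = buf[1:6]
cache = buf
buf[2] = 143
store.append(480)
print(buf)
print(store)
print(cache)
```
[2, 6, 143, 3, 5, 9, 6]
[6, 9, 3, 5, 9, 480]
[2, 6, 143, 3, 5, 9, 6]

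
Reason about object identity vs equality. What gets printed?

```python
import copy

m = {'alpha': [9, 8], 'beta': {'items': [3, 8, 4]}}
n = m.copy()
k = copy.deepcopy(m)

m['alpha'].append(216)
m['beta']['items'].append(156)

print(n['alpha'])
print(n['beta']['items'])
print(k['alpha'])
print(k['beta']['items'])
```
[9, 8, 216]
[3, 8, 4, 156]
[9, 8]
[3, 8, 4]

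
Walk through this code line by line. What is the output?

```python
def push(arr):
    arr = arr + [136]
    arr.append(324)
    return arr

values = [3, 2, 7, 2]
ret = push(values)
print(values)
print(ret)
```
[3, 2, 7, 2]
[3, 2, 7, 2, 136, 324]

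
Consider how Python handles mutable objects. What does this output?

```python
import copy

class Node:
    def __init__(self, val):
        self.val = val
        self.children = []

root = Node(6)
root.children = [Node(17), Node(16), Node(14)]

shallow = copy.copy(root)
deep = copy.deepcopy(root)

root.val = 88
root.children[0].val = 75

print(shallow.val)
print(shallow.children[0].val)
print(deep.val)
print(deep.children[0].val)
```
6
75
6
17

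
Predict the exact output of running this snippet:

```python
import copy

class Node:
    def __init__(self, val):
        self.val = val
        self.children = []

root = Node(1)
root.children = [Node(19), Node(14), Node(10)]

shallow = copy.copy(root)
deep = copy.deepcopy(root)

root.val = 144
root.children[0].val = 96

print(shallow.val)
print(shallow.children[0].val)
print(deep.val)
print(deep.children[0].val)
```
1
96
1
19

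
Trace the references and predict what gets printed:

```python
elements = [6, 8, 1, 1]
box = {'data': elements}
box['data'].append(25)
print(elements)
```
[6, 8, 1, 1, 25]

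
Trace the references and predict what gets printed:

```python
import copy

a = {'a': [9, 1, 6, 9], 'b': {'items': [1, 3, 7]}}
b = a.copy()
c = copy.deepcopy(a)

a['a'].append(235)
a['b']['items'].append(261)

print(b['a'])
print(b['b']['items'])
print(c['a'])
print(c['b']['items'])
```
[9, 1, 6, 9, 235]
[1, 3, 7, 261]
[9, 1, 6, 9]
[1, 3, 7]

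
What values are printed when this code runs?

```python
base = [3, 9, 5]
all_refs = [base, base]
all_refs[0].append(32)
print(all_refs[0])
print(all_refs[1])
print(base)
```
[3, 9, 5, 32]
[3, 9, 5, 32]
[3, 9, 5, 32]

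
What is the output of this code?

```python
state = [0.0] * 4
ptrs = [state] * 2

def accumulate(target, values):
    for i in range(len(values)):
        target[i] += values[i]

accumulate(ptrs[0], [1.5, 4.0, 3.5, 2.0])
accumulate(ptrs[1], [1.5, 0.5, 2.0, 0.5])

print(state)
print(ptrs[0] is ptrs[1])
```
[3.0, 4.5, 5.5, 2.5]
True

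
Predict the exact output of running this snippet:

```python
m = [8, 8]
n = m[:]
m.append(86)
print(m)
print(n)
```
[8, 8, 86]
[8, 8]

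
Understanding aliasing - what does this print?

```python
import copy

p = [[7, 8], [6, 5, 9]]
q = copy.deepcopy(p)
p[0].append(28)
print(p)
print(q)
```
[[7, 8, 28], [6, 5, 9]]
[[7, 8], [6, 5, 9]]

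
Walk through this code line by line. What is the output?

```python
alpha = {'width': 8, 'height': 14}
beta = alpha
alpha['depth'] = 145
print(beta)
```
{'width': 8, 'height': 14, 'depth': 145}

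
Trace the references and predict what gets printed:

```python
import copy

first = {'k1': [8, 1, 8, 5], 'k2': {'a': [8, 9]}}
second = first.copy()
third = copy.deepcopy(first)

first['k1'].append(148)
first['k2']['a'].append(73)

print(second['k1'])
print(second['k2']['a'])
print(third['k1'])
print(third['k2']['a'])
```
[8, 1, 8, 5, 148]
[8, 9, 73]
[8, 1, 8, 5]
[8, 9]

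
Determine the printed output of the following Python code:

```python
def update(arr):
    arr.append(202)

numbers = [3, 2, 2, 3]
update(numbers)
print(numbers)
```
[3, 2, 2, 3, 202]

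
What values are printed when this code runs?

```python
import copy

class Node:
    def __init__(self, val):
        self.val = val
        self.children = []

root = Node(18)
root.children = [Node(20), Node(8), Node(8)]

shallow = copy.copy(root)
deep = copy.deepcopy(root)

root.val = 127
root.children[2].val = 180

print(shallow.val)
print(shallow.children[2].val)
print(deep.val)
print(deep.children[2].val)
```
18
180
18
8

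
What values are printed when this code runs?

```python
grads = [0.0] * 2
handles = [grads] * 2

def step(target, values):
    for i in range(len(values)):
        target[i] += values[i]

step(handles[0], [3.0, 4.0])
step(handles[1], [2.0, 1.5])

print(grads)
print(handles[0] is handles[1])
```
[5.0, 5.5]
True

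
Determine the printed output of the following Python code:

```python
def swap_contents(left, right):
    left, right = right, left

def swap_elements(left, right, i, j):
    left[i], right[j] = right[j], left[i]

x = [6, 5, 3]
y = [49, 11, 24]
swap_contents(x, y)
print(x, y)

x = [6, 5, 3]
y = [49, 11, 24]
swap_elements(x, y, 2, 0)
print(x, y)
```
[6, 5, 3] [49, 11, 24]
[6, 5, 49] [3, 11, 24]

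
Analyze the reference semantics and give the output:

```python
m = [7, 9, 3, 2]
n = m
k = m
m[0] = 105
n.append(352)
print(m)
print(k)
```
[105, 9, 3, 2, 352]
[105, 9, 3, 2, 352]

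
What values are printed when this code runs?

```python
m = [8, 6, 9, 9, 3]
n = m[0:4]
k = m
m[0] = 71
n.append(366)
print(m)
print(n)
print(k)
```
[71, 6, 9, 9, 3]
[8, 6, 9, 9, 366]
[71, 6, 9, 9, 3]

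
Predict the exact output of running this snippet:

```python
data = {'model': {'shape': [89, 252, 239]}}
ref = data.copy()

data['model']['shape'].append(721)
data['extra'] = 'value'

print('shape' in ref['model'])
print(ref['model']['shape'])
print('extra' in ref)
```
True
[89, 252, 239, 721]
False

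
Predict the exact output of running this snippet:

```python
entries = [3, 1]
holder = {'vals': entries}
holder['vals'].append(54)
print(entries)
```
[3, 1, 54]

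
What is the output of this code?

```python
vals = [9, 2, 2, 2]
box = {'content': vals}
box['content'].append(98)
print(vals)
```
[9, 2, 2, 2, 98]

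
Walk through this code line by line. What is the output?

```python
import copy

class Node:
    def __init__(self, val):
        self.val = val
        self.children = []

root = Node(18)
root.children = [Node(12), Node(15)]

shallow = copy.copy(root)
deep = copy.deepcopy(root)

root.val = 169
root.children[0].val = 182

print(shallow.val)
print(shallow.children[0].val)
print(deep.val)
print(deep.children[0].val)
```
18
182
18
12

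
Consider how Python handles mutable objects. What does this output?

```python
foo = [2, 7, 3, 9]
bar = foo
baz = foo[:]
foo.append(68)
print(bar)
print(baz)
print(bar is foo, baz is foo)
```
[2, 7, 3, 9, 68]
[2, 7, 3, 9]
True False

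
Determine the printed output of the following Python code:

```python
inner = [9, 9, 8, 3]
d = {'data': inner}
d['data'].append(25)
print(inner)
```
[9, 9, 8, 3, 25]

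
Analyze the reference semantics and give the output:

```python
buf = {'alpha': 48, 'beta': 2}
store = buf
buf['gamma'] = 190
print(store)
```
{'alpha': 48, 'beta': 2, 'gamma': 190}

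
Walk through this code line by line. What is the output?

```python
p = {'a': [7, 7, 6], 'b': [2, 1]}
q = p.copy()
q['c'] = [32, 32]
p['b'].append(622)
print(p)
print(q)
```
{'a': [7, 7, 6], 'b': [2, 1, 622]}
{'a': [7, 7, 6], 'b': [2, 1, 622], 'c': [32, 32]}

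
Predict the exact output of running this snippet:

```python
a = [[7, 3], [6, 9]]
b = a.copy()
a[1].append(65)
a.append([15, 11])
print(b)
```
[[7, 3], [6, 9, 65]]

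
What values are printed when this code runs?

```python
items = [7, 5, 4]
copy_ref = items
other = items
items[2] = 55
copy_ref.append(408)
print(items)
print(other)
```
[7, 5, 55, 408]
[7, 5, 55, 408]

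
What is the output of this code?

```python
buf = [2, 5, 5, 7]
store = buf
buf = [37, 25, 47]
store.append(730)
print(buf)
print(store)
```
[37, 25, 47]
[2, 5, 5, 7, 730]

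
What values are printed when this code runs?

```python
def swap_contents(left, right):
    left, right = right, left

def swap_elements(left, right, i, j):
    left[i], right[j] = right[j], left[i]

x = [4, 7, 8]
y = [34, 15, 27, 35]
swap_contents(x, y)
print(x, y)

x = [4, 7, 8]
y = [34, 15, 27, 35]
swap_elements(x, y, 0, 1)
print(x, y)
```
[4, 7, 8] [34, 15, 27, 35]
[15, 7, 8] [34, 4, 27, 35]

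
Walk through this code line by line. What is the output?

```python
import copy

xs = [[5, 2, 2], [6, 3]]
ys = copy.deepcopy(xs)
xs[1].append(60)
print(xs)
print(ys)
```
[[5, 2, 2], [6, 3, 60]]
[[5, 2, 2], [6, 3]]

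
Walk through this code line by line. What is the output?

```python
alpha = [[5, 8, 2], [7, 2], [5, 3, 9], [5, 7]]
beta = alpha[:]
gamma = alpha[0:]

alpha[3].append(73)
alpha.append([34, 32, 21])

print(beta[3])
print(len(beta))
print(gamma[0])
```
[5, 7, 73]
4
[5, 8, 2]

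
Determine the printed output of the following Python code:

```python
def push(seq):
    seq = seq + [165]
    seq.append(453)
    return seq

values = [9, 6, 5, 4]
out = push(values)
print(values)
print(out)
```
[9, 6, 5, 4]
[9, 6, 5, 4, 165, 453]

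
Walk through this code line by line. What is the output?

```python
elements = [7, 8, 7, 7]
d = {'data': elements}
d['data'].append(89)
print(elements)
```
[7, 8, 7, 7, 89]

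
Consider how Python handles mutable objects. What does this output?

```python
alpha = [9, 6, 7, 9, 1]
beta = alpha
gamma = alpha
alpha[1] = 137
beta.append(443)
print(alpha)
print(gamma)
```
[9, 137, 7, 9, 1, 443]
[9, 137, 7, 9, 1, 443]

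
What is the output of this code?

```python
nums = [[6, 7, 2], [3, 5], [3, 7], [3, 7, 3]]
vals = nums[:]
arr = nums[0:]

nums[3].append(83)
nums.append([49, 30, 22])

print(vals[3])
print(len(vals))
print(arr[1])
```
[3, 7, 3, 83]
4
[3, 5]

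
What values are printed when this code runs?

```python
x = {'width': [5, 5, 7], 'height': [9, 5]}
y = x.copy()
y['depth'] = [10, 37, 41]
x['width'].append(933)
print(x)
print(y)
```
{'width': [5, 5, 7, 933], 'height': [9, 5]}
{'width': [5, 5, 7, 933], 'height': [9, 5], 'depth': [10, 37, 41]}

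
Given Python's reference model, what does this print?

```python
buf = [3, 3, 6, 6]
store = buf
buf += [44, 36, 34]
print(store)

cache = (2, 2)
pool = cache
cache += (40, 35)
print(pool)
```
[3, 3, 6, 6, 44, 36, 34]
(2, 2)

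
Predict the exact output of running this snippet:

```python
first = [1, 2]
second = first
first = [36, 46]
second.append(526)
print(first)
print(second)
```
[36, 46]
[1, 2, 526]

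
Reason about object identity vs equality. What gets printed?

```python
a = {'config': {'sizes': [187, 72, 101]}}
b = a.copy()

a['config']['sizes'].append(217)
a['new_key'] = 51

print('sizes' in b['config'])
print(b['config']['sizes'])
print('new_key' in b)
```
True
[187, 72, 101, 217]
False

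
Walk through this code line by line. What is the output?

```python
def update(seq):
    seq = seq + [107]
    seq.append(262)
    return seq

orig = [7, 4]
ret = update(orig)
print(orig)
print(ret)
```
[7, 4]
[7, 4, 107, 262]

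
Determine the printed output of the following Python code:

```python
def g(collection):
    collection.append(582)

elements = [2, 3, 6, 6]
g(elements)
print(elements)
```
[2, 3, 6, 6, 582]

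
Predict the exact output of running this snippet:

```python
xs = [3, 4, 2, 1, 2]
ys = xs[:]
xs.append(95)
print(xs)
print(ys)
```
[3, 4, 2, 1, 2, 95]
[3, 4, 2, 1, 2]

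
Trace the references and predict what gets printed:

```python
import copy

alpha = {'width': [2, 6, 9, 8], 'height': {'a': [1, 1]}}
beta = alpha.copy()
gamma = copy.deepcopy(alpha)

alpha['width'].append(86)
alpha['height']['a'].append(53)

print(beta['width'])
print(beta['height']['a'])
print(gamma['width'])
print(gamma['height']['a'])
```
[2, 6, 9, 8, 86]
[1, 1, 53]
[2, 6, 9, 8]
[1, 1]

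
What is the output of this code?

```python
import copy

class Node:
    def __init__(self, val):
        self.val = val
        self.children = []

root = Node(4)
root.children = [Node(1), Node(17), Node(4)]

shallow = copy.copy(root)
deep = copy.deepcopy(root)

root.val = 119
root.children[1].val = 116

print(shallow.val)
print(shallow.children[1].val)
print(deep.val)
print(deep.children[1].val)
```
4
116
4
17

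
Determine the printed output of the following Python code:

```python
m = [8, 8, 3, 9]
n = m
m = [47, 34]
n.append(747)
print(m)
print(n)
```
[47, 34]
[8, 8, 3, 9, 747]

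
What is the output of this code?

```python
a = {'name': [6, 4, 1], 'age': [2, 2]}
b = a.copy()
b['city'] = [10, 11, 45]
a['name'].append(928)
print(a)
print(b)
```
{'name': [6, 4, 1, 928], 'age': [2, 2]}
{'name': [6, 4, 1, 928], 'age': [2, 2], 'city': [10, 11, 45]}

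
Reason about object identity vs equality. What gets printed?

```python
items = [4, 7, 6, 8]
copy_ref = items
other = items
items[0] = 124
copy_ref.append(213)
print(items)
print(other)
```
[124, 7, 6, 8, 213]
[124, 7, 6, 8, 213]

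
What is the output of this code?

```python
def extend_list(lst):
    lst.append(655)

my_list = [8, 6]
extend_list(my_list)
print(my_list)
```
[8, 6, 655]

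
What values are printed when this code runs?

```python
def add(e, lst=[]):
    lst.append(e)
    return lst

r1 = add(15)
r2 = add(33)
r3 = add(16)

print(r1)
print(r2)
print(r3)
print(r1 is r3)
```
[15, 33, 16]
[15, 33, 16]
[15, 33, 16]
True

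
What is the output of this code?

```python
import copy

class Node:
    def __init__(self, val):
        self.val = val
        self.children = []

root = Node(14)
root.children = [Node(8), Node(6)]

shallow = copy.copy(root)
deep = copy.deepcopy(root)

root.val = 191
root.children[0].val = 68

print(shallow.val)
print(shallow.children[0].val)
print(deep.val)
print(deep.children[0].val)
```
14
68
14
8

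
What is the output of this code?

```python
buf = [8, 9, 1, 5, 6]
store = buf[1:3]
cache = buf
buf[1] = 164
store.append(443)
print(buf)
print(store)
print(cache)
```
[8, 164, 1, 5, 6]
[9, 1, 443]
[8, 164, 1, 5, 6]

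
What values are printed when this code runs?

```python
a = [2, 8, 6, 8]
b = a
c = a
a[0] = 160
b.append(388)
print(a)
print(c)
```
[160, 8, 6, 8, 388]
[160, 8, 6, 8, 388]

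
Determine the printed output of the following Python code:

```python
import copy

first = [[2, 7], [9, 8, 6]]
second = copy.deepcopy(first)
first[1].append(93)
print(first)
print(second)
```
[[2, 7], [9, 8, 6, 93]]
[[2, 7], [9, 8, 6]]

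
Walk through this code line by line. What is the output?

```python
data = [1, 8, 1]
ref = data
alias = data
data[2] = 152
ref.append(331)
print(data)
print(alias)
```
[1, 8, 152, 331]
[1, 8, 152, 331]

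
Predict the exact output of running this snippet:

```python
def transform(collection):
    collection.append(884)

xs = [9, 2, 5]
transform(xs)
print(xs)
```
[9, 2, 5, 884]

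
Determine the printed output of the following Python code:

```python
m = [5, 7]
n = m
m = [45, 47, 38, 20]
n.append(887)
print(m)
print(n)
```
[45, 47, 38, 20]
[5, 7, 887]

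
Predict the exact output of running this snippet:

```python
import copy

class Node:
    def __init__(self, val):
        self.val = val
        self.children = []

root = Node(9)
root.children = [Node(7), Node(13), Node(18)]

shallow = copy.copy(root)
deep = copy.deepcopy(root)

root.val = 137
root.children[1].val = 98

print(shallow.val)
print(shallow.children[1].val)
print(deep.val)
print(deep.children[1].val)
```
9
98
9
13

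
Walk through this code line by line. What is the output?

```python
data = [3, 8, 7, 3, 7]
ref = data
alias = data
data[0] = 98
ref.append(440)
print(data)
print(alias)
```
[98, 8, 7, 3, 7, 440]
[98, 8, 7, 3, 7, 440]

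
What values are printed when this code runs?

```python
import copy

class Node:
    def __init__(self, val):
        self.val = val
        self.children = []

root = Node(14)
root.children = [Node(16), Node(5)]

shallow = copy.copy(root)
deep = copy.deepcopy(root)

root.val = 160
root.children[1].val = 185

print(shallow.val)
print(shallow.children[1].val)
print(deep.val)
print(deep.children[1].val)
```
14
185
14
5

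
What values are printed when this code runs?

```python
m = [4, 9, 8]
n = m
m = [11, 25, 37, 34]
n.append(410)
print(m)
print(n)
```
[11, 25, 37, 34]
[4, 9, 8, 410]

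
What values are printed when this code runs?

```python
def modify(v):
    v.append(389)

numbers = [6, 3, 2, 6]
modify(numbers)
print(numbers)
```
[6, 3, 2, 6, 389]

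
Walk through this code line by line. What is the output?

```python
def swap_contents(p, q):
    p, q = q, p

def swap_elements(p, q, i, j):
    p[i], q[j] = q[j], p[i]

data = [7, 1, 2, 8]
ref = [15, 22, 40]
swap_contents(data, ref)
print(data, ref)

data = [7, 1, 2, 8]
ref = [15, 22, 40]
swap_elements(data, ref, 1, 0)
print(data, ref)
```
[7, 1, 2, 8] [15, 22, 40]
[7, 15, 2, 8] [1, 22, 40]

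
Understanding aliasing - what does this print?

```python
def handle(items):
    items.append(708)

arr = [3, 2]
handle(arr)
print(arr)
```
[3, 2, 708]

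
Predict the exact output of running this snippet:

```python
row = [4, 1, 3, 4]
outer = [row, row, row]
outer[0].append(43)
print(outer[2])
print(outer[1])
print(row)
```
[4, 1, 3, 4, 43]
[4, 1, 3, 4, 43]
[4, 1, 3, 4, 43]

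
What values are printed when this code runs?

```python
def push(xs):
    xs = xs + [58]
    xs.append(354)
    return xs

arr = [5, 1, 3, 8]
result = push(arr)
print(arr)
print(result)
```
[5, 1, 3, 8]
[5, 1, 3, 8, 58, 354]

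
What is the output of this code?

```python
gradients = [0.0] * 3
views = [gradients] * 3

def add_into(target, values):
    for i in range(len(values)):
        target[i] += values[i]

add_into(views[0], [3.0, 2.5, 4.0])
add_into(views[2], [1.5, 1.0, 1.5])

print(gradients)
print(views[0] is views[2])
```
[4.5, 3.5, 5.5]
True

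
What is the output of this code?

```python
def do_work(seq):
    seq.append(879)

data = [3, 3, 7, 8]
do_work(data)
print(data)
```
[3, 3, 7, 8, 879]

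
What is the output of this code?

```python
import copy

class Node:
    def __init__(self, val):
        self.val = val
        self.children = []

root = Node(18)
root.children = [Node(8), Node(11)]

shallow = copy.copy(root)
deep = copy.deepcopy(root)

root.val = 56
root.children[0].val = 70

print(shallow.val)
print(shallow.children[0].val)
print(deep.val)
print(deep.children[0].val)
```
18
70
18
8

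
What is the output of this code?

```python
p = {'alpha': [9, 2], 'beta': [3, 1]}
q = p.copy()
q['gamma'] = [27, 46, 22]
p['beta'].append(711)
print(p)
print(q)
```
{'alpha': [9, 2], 'beta': [3, 1, 711]}
{'alpha': [9, 2], 'beta': [3, 1, 711], 'gamma': [27, 46, 22]}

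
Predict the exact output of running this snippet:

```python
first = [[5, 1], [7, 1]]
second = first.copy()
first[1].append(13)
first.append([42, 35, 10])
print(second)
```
[[5, 1], [7, 1, 13]]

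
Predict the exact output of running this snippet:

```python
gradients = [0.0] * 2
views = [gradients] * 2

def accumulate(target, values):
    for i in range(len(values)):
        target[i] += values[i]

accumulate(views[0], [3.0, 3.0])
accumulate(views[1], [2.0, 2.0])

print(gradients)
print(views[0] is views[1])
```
[5.0, 5.0]
True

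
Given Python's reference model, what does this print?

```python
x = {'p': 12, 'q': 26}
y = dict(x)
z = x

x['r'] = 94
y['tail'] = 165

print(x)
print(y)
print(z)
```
{'p': 12, 'q': 26, 'r': 94}
{'p': 12, 'q': 26, 'tail': 165}
{'p': 12, 'q': 26, 'r': 94}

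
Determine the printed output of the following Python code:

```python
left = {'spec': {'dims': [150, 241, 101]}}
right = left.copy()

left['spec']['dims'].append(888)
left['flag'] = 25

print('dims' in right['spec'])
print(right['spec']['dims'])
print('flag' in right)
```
True
[150, 241, 101, 888]
False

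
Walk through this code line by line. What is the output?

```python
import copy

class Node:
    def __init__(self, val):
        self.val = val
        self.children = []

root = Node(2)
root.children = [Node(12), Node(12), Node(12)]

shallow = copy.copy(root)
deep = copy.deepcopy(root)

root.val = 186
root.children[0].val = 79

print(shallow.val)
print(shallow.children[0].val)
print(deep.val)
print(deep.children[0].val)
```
2
79
2
12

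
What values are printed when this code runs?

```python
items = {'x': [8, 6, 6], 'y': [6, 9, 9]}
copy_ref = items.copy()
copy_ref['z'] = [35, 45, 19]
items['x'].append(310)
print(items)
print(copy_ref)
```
{'x': [8, 6, 6, 310], 'y': [6, 9, 9]}
{'x': [8, 6, 6, 310], 'y': [6, 9, 9], 'z': [35, 45, 19]}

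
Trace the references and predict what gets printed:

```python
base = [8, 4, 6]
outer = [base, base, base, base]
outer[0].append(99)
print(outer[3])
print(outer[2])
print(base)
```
[8, 4, 6, 99]
[8, 4, 6, 99]
[8, 4, 6, 99]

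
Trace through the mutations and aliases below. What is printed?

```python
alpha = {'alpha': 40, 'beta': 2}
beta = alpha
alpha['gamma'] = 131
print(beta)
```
{'alpha': 40, 'beta': 2, 'gamma': 131}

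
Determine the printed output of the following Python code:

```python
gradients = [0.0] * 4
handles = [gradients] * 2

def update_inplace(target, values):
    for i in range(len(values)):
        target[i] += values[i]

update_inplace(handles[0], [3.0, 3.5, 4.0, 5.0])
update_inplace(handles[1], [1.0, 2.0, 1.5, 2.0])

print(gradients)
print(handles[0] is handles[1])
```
[4.0, 5.5, 5.5, 7.0]
True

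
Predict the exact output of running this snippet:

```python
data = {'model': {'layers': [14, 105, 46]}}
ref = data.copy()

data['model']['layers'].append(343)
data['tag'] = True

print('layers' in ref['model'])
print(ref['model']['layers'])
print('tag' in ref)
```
True
[14, 105, 46, 343]
False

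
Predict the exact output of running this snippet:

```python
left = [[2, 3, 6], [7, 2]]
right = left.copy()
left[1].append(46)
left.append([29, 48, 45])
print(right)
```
[[2, 3, 6], [7, 2, 46]]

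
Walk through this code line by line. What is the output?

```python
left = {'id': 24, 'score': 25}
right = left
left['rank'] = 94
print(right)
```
{'id': 24, 'score': 25, 'rank': 94}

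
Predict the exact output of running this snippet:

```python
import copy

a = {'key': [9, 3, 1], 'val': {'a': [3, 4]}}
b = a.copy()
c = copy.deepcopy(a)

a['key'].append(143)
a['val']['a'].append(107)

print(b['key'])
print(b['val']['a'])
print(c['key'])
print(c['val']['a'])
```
[9, 3, 1, 143]
[3, 4, 107]
[9, 3, 1]
[3, 4]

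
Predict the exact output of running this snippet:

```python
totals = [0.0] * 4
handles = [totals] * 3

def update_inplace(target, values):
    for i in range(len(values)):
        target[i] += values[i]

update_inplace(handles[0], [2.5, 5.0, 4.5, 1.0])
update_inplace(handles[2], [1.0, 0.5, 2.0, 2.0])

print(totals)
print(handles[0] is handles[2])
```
[3.5, 5.5, 6.5, 3.0]
True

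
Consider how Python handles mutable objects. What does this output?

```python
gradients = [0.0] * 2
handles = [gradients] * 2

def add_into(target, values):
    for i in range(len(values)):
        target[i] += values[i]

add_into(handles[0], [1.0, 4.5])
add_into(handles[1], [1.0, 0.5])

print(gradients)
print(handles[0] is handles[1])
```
[2.0, 5.0]
True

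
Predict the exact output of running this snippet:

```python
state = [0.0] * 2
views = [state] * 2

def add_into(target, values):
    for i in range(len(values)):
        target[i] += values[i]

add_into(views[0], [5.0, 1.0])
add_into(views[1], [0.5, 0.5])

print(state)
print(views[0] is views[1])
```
[5.5, 1.5]
True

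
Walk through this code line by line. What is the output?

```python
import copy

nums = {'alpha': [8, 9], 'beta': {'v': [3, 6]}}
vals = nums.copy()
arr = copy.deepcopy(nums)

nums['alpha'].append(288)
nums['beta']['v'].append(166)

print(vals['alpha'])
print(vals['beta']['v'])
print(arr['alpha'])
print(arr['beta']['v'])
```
[8, 9, 288]
[3, 6, 166]
[8, 9]
[3, 6]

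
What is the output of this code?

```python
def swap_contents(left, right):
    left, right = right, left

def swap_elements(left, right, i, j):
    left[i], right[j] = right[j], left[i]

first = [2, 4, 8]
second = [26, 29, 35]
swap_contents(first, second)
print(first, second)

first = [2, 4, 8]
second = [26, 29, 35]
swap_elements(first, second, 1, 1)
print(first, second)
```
[2, 4, 8] [26, 29, 35]
[2, 29, 8] [26, 4, 35]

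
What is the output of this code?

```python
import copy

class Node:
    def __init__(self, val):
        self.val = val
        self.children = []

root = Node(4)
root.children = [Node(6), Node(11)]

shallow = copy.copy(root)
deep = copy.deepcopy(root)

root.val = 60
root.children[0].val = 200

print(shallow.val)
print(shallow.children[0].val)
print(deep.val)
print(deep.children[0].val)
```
4
200
4
6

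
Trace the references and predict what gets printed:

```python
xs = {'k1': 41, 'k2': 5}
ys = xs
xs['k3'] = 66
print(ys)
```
{'k1': 41, 'k2': 5, 'k3': 66}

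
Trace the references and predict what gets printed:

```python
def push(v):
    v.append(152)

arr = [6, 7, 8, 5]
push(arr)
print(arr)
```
[6, 7, 8, 5, 152]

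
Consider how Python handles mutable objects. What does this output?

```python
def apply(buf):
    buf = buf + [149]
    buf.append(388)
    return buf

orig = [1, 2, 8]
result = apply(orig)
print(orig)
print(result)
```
[1, 2, 8]
[1, 2, 8, 149, 388]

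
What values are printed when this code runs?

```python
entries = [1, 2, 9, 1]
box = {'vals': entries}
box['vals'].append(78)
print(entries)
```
[1, 2, 9, 1, 78]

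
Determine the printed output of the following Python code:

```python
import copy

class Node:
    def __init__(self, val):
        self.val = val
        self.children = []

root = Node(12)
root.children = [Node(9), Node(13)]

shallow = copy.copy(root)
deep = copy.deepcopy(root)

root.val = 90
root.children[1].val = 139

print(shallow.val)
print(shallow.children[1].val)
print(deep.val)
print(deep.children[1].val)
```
12
139
12
13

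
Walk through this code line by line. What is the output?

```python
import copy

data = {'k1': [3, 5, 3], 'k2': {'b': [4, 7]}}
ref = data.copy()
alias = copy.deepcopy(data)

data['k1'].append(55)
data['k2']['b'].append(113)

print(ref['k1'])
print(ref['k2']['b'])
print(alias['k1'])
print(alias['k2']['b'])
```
[3, 5, 3, 55]
[4, 7, 113]
[3, 5, 3]
[4, 7]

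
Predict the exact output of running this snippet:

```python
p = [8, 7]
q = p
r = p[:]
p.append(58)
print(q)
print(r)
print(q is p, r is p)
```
[8, 7, 58]
[8, 7]
True False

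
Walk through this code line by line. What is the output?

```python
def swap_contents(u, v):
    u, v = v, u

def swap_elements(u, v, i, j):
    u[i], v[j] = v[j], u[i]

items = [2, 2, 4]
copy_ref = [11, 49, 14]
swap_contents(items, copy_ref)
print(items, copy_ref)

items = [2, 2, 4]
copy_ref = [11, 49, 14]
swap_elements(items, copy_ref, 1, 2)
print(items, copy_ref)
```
[2, 2, 4] [11, 49, 14]
[2, 14, 4] [11, 49, 2]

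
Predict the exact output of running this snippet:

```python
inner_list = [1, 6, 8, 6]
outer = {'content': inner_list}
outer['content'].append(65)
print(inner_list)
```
[1, 6, 8, 6, 65]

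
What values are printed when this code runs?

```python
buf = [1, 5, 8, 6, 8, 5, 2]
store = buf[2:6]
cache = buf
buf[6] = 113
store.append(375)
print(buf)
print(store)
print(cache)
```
[1, 5, 8, 6, 8, 5, 113]
[8, 6, 8, 5, 375]
[1, 5, 8, 6, 8, 5, 113]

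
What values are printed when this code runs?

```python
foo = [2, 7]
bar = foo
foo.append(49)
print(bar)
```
[2, 7, 49]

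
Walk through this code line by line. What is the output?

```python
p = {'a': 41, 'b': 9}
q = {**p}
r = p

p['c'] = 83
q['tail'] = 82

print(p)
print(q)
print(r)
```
{'a': 41, 'b': 9, 'c': 83}
{'a': 41, 'b': 9, 'tail': 82}
{'a': 41, 'b': 9, 'c': 83}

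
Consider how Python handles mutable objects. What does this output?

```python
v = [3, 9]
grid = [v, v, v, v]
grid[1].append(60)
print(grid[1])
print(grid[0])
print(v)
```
[3, 9, 60]
[3, 9, 60]
[3, 9, 60]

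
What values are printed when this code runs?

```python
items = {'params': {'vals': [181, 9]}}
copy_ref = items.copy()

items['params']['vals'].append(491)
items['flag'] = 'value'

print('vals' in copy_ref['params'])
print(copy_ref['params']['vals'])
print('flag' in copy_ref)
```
True
[181, 9, 491]
False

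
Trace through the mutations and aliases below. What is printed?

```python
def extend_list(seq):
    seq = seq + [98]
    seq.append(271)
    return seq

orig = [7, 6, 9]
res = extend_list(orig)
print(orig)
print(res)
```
[7, 6, 9]
[7, 6, 9, 98, 271]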